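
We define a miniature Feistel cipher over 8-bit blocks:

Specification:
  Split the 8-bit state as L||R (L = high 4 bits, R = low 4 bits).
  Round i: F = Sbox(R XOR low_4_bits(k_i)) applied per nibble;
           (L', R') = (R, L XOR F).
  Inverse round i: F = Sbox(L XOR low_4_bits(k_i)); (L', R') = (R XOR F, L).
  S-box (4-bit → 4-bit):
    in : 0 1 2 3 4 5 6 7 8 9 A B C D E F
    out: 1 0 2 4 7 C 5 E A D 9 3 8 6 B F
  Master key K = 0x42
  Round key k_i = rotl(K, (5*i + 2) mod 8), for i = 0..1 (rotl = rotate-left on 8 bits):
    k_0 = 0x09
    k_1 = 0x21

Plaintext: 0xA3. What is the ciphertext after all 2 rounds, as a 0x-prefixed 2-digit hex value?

0x31

s_0 = plaintext = 0xA3
s_1 = Round(s_0, k_0) = 0x33
s_2 = Round(s_1, k_1) = 0x31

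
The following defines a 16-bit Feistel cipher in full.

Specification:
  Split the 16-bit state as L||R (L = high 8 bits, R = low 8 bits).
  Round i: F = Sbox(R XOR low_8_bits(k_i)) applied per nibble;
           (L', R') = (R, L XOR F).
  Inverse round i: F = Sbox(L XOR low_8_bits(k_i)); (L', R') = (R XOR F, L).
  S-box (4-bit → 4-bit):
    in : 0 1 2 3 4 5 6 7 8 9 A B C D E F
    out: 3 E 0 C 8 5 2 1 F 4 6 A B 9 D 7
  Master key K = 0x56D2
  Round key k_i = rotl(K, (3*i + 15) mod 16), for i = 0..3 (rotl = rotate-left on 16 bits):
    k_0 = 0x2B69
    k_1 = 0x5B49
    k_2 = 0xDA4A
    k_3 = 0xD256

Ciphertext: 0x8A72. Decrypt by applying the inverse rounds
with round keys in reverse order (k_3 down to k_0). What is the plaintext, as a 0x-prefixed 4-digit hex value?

s_0 = ciphertext = 0x8A72
s_1 = InvRound(s_0, k_3) = 0xE98A
s_2 = InvRound(s_1, k_2) = 0xE6E9
s_3 = InvRound(s_2, k_1) = 0x8EE6
s_4 = InvRound(s_3, k_0) = 0x378E

0x378E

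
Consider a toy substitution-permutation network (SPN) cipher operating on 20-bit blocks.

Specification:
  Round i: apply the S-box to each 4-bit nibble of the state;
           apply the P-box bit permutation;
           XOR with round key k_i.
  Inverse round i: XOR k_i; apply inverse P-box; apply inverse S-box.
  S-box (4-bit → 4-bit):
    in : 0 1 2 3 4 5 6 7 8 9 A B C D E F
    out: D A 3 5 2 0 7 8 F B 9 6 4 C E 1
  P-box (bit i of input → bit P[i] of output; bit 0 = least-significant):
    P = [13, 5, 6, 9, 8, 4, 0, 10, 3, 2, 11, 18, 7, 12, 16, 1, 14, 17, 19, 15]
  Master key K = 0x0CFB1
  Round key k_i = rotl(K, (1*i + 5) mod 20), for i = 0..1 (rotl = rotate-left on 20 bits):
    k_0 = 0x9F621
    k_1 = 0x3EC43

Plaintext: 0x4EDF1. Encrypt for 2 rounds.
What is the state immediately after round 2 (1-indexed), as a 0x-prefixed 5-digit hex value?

s_0 = plaintext = 0x4EDF1
s_1 = Round(s_0, k_0) = 0xEED03
s_2 = Round(s_1, k_1) = 0xC5100

0xC5100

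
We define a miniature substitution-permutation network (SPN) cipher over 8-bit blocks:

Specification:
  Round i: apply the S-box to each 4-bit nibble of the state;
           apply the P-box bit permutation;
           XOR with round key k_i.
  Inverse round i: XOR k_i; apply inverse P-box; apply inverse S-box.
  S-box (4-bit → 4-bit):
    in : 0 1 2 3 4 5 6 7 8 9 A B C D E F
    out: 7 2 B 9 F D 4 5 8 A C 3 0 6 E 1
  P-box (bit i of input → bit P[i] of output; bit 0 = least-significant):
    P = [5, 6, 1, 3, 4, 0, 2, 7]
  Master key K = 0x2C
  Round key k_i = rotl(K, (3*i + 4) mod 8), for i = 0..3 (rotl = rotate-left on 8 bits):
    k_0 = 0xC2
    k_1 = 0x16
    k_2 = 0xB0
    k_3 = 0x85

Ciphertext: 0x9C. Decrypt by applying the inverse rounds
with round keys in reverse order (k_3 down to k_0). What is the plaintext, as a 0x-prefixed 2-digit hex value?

0x58

s_0 = ciphertext = 0x9C
s_1 = InvRound(s_0, k_3) = 0xB8
s_2 = InvRound(s_1, k_2) = 0xC8
s_3 = InvRound(s_2, k_1) = 0x5E
s_4 = InvRound(s_3, k_0) = 0x58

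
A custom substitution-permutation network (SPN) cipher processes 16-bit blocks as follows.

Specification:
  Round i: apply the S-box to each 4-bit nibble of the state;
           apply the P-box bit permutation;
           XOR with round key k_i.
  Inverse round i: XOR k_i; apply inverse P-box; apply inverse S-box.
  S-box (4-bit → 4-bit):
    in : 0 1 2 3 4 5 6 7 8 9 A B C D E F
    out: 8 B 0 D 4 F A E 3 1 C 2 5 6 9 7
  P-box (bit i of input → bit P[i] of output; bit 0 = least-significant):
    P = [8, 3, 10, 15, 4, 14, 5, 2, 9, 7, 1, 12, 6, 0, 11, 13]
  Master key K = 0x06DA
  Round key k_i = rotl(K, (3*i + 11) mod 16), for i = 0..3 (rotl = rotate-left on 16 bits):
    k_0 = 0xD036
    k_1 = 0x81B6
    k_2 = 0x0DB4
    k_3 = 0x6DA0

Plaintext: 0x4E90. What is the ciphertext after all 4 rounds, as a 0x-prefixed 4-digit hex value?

0x989B

s_0 = plaintext = 0x4E90
s_1 = Round(s_0, k_0) = 0x4A26
s_2 = Round(s_1, k_1) = 0x19BC
s_3 = Round(s_2, k_2) = 0x6AF5
s_4 = Round(s_3, k_3) = 0x989B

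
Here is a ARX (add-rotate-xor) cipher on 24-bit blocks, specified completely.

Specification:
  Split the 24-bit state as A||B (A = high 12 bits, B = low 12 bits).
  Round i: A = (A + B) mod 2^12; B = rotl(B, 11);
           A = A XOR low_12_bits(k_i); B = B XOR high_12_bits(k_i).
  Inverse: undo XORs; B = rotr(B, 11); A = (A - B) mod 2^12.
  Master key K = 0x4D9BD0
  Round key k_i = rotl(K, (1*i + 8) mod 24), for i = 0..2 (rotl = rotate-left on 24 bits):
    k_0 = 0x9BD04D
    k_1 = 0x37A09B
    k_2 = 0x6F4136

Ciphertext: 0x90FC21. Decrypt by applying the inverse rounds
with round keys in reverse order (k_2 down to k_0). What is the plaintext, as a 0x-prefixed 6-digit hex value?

0xC0083E

s_0 = ciphertext = 0x90FC21
s_1 = InvRound(s_0, k_2) = 0x28E5AB
s_2 = InvRound(s_1, k_1) = 0x473DA2
s_3 = InvRound(s_2, k_0) = 0xC0083E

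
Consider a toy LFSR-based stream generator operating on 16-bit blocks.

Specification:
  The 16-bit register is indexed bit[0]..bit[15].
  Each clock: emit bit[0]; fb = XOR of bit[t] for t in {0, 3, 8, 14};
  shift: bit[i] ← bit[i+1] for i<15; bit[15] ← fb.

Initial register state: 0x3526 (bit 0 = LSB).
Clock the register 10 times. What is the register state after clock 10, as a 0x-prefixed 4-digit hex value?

0xF6CD

reg_0 = 0x3526
clock 1: out=0, reg = 0x9A93
clock 2: out=1, reg = 0xCD49
clock 3: out=1, reg = 0x66A4
clock 4: out=0, reg = 0xB352
clock 5: out=0, reg = 0xD9A9
clock 6: out=1, reg = 0x6CD4
clock 7: out=0, reg = 0xB66A
clock 8: out=0, reg = 0xDB35
clock 9: out=1, reg = 0xED9A
clock 10: out=0, reg = 0xF6CD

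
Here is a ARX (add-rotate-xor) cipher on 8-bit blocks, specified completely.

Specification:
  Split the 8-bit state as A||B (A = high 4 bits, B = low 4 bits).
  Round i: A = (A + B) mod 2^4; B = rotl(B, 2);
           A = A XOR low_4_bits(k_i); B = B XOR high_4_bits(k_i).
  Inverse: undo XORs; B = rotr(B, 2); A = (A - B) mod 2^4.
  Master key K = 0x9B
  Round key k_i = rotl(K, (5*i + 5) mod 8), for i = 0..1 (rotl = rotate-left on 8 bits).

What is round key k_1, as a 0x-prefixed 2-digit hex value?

0x6E

K = 0x9B
k_0 = rotl(K, (5*0+5) mod 8) = rotl(K, 5) = 0x73
k_1 = rotl(K, (5*1+5) mod 8) = rotl(K, 2) = 0x6E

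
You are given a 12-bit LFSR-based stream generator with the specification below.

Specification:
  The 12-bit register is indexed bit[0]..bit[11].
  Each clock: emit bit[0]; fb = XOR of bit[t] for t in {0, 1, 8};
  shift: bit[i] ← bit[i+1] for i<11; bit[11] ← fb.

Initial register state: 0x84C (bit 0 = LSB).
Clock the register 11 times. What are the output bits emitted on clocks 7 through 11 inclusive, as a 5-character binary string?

reg_0 = 0x84C
clock 1: out=0, reg = 0x426
clock 2: out=0, reg = 0xA13
clock 3: out=1, reg = 0x509
clock 4: out=1, reg = 0x284
clock 5: out=0, reg = 0x142
clock 6: out=0, reg = 0x0A1
clock 7: out=1, reg = 0x850
clock 8: out=0, reg = 0x428
clock 9: out=0, reg = 0x214
clock 10: out=0, reg = 0x10A
clock 11: out=0, reg = 0x085

10000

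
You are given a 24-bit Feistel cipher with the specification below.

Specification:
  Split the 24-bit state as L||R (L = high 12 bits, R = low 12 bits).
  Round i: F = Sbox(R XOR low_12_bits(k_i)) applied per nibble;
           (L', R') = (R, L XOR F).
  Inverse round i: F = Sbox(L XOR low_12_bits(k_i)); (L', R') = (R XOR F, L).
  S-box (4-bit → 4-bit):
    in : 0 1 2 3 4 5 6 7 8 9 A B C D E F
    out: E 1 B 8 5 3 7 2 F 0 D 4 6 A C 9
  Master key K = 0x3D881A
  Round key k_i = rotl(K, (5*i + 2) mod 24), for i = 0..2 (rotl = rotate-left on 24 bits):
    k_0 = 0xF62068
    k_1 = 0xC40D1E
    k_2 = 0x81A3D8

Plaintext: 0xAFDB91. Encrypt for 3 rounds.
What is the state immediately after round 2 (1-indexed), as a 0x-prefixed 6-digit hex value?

0xE6D3B9

s_0 = plaintext = 0xAFDB91
s_1 = Round(s_0, k_0) = 0xB91E6D
s_2 = Round(s_1, k_1) = 0xE6D3B9
s_3 = Round(s_2, k_2) = 0x3B901C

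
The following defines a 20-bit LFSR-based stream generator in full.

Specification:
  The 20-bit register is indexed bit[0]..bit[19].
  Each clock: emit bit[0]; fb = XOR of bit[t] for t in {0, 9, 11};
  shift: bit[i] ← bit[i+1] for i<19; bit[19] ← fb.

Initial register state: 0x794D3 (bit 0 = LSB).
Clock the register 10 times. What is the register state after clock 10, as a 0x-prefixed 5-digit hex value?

0x7ADE5

reg_0 = 0x794D3
clock 1: out=1, reg = 0xBCA69
clock 2: out=1, reg = 0xDE534
clock 3: out=0, reg = 0x6F29A
clock 4: out=0, reg = 0xB794D
clock 5: out=1, reg = 0x5BCA6
clock 6: out=0, reg = 0xADE53
clock 7: out=1, reg = 0xD6F29
clock 8: out=1, reg = 0xEB794
clock 9: out=0, reg = 0xF5BCA
clock 10: out=0, reg = 0x7ADE5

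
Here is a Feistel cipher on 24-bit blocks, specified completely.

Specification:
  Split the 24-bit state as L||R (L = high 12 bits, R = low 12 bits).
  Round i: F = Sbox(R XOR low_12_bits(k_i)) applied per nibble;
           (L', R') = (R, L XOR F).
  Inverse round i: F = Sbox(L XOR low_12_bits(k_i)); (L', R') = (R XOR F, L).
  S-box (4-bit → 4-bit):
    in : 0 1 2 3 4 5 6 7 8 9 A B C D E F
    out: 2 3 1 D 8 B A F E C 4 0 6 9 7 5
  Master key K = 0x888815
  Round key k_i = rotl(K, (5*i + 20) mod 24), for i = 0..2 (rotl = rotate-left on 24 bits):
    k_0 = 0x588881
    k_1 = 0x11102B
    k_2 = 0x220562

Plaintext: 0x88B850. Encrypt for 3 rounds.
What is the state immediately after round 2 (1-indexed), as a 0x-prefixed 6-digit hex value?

s_0 = plaintext = 0x88B850
s_1 = Round(s_0, k_0) = 0x850A18
s_2 = Round(s_1, k_1) = 0xA18C8D
s_3 = Round(s_2, k_2) = 0xC8D66D

0xA18C8D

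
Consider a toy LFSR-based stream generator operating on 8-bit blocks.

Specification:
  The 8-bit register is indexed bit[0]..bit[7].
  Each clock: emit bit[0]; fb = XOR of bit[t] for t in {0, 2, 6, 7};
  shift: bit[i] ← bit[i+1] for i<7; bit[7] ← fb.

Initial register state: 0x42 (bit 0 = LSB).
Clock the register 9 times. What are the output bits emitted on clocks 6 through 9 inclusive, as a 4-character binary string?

reg_0 = 0x42
clock 1: out=0, reg = 0xA1
clock 2: out=1, reg = 0x50
clock 3: out=0, reg = 0xA8
clock 4: out=0, reg = 0xD4
clock 5: out=0, reg = 0xEA
clock 6: out=0, reg = 0x75
clock 7: out=1, reg = 0xBA
clock 8: out=0, reg = 0xDD
clock 9: out=1, reg = 0x6E

0101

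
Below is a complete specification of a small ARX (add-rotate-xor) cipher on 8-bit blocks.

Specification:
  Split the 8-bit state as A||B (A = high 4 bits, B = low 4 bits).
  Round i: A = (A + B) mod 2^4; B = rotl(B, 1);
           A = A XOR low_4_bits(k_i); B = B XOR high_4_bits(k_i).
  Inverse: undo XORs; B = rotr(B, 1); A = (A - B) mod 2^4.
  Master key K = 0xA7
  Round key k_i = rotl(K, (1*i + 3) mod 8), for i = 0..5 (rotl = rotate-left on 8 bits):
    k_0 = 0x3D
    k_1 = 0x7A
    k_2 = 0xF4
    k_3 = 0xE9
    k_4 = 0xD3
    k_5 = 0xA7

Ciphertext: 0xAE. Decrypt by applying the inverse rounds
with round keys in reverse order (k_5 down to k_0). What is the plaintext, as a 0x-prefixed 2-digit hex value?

s_0 = ciphertext = 0xAE
s_1 = InvRound(s_0, k_5) = 0xB2
s_2 = InvRound(s_1, k_4) = 0x9F
s_3 = InvRound(s_2, k_3) = 0x88
s_4 = InvRound(s_3, k_2) = 0x1B
s_5 = InvRound(s_4, k_1) = 0x56
s_6 = InvRound(s_5, k_0) = 0xEA

0xEA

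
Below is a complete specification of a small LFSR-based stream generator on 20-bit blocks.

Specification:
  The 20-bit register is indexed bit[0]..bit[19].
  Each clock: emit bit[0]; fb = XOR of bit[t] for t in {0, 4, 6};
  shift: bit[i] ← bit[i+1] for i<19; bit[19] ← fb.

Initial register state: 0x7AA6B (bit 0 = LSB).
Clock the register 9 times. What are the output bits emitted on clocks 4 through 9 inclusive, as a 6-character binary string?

reg_0 = 0x7AA6B
clock 1: out=1, reg = 0x3D535
clock 2: out=1, reg = 0x1EA9A
clock 3: out=0, reg = 0x8F54D
clock 4: out=1, reg = 0x47AA6
clock 5: out=0, reg = 0x23D53
clock 6: out=1, reg = 0x91EA9
clock 7: out=1, reg = 0xC8F54
clock 8: out=0, reg = 0x647AA
clock 9: out=0, reg = 0x323D5

101100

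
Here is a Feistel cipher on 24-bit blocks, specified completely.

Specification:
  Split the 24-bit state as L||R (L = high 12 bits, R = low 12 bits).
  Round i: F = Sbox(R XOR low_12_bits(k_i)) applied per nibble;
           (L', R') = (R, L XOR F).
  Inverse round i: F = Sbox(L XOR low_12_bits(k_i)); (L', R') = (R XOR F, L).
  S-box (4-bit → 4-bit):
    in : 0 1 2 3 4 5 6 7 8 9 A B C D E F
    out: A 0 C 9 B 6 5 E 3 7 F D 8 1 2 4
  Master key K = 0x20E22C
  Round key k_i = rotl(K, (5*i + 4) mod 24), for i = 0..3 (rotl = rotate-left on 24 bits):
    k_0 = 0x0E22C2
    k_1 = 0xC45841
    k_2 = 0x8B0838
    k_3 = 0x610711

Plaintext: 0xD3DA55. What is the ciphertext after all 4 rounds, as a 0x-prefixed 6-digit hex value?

0x0C31E5

s_0 = plaintext = 0xD3DA55
s_1 = Round(s_0, k_0) = 0xA55E43
s_2 = Round(s_1, k_1) = 0xE43FF9
s_3 = Round(s_2, k_2) = 0xFF90C3
s_4 = Round(s_3, k_3) = 0x0C31E5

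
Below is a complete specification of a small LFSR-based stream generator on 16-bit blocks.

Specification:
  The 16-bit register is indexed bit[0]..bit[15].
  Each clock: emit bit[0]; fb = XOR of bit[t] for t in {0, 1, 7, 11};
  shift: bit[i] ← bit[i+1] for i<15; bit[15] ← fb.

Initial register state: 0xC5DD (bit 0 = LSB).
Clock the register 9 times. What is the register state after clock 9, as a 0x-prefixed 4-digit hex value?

0x5062

reg_0 = 0xC5DD
clock 1: out=1, reg = 0x62EE
clock 2: out=0, reg = 0x3177
clock 3: out=1, reg = 0x18BB
clock 4: out=1, reg = 0x0C5D
clock 5: out=1, reg = 0x062E
clock 6: out=0, reg = 0x8317
clock 7: out=1, reg = 0x418B
clock 8: out=1, reg = 0xA0C5
clock 9: out=1, reg = 0x5062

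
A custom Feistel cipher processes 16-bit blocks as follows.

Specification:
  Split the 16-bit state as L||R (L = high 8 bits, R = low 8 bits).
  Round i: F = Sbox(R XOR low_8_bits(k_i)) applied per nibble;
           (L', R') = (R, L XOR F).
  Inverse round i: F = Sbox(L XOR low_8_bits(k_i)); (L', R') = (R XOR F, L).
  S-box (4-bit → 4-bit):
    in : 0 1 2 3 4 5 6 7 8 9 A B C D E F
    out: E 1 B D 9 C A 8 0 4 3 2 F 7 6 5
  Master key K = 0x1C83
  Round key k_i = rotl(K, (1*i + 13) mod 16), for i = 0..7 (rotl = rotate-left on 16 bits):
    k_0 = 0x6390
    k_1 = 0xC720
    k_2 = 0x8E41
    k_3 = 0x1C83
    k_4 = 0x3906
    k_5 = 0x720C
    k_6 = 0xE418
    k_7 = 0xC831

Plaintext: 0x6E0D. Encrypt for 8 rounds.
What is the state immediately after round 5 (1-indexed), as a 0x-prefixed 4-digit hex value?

s_0 = plaintext = 0x6E0D
s_1 = Round(s_0, k_0) = 0x0D29
s_2 = Round(s_1, k_1) = 0x29E9
s_3 = Round(s_2, k_2) = 0xE919
s_4 = Round(s_3, k_3) = 0x19AA
s_5 = Round(s_4, k_4) = 0xAA26
s_6 = Round(s_5, k_5) = 0x2619
s_7 = Round(s_6, k_6) = 0x19C7
s_8 = Round(s_7, k_7) = 0xC743

0xAA26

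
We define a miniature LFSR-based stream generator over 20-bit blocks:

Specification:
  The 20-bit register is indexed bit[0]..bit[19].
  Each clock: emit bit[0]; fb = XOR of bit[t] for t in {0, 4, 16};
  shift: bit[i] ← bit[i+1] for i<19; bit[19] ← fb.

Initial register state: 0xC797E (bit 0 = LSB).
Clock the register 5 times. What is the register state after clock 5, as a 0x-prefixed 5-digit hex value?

0xAE3CB

reg_0 = 0xC797E
clock 1: out=0, reg = 0xE3CBF
clock 2: out=1, reg = 0x71E5F
clock 3: out=1, reg = 0xB8F2F
clock 4: out=1, reg = 0x5C797
clock 5: out=1, reg = 0xAE3CB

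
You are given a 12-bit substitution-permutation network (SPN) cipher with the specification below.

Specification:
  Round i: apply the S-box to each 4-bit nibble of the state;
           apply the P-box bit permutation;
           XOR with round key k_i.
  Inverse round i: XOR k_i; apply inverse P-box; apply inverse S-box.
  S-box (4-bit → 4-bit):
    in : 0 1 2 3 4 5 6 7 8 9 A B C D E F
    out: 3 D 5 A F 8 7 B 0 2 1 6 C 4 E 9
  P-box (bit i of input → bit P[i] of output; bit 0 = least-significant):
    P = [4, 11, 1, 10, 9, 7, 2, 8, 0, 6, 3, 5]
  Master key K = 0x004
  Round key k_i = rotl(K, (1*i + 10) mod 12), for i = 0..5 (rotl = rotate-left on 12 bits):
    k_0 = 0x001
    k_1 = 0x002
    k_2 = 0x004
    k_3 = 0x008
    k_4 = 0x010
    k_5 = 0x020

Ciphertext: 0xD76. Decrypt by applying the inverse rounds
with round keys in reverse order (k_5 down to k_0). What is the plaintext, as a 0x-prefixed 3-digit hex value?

0x673

s_0 = ciphertext = 0xD76
s_1 = InvRound(s_0, k_5) = 0x9C4
s_2 = InvRound(s_1, k_4) = 0x9E0
s_3 = InvRound(s_2, k_3) = 0xE39
s_4 = InvRound(s_3, k_2) = 0x127
s_5 = InvRound(s_4, k_1) = 0xFC8
s_6 = InvRound(s_5, k_0) = 0x673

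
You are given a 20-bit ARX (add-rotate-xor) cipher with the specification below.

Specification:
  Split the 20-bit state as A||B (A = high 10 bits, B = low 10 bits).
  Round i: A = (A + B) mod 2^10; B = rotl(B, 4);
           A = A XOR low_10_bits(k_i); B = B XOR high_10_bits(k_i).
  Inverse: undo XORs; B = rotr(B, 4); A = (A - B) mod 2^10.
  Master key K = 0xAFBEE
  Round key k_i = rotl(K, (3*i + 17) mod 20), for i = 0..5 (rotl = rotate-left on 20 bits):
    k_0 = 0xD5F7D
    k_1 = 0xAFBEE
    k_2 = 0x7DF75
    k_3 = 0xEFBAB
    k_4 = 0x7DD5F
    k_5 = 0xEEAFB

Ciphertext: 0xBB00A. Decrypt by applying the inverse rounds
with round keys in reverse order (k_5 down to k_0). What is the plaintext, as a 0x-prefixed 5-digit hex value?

0x1F650

s_0 = ciphertext = 0xBB00A
s_1 = InvRound(s_0, k_5) = 0xF703B
s_2 = InvRound(s_1, k_4) = 0xD9F1C
s_3 = InvRound(s_2, k_3) = 0x1088A
s_4 = InvRound(s_3, k_2) = 0xF8357
s_5 = InvRound(s_4, k_1) = 0x6C25E
s_6 = InvRound(s_5, k_0) = 0x1F650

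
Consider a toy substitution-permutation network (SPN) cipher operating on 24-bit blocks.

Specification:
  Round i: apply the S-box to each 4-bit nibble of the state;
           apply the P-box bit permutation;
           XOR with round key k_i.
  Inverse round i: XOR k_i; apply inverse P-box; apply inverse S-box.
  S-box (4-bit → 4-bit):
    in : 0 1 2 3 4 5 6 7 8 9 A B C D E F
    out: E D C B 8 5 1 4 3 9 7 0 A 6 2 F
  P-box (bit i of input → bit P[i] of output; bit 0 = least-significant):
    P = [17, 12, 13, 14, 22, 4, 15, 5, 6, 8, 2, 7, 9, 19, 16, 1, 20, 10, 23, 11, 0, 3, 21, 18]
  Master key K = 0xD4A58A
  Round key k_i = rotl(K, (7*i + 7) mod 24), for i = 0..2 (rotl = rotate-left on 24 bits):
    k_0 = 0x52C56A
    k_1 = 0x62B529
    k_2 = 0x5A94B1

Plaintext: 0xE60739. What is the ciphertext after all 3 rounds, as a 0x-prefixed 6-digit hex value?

s_0 = plaintext = 0xE60739
s_1 = Round(s_0, k_0) = 0x098554
s_2 = Round(s_1, k_1) = 0x1E7F65
s_3 = Round(s_2, k_2) = 0x3DB174

0x3DB174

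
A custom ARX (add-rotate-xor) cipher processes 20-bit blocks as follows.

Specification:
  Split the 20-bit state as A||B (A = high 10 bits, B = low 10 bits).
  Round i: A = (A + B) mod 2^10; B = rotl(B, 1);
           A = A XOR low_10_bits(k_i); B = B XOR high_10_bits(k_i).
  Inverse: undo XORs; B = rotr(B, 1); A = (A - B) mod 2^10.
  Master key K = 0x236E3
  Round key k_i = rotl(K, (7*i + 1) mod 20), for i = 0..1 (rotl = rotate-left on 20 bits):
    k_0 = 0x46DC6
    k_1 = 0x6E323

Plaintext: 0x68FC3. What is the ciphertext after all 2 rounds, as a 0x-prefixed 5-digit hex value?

s_0 = plaintext = 0x68FC3
s_1 = Round(s_0, k_0) = 0x2829C
s_2 = Round(s_1, k_1) = 0x07C81

0x07C81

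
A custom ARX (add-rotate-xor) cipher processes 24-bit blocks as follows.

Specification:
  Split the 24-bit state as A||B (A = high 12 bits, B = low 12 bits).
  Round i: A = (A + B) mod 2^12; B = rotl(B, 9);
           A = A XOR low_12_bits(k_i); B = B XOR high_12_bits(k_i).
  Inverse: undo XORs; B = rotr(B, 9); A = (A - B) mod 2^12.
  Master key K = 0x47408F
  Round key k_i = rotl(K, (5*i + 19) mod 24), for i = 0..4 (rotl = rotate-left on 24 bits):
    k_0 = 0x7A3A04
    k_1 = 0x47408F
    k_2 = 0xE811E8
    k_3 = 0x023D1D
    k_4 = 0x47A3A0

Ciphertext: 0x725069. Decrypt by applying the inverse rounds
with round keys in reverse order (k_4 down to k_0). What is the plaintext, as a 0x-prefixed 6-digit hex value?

0x3C0363

s_0 = ciphertext = 0x725069
s_1 = InvRound(s_0, k_4) = 0x3EB09A
s_2 = InvRound(s_1, k_3) = 0x92E5C8
s_3 = InvRound(s_2, k_2) = 0xE79A4D
s_4 = InvRound(s_3, k_1) = 0xD271CF
s_5 = InvRound(s_4, k_0) = 0x3C0363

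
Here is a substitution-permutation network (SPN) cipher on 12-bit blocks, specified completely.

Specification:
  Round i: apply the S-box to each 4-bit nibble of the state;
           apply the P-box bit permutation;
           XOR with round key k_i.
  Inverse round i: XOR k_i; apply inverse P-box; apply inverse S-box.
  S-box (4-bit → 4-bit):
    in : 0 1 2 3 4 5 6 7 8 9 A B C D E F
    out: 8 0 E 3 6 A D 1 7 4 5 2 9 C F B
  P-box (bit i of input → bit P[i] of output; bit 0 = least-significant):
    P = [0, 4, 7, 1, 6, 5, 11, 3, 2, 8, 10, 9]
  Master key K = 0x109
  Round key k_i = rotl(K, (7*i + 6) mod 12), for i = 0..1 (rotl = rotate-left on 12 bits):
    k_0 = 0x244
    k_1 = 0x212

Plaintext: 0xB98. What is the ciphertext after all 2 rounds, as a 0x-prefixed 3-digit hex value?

s_0 = plaintext = 0xB98
s_1 = Round(s_0, k_0) = 0xBD5
s_2 = Round(s_1, k_1) = 0xB08

0xB08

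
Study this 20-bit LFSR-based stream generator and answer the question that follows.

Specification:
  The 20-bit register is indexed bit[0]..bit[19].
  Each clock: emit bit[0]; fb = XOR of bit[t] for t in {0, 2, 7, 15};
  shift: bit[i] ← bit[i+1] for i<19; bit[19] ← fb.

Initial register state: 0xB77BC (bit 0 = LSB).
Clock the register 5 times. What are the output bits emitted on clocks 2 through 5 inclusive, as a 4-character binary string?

0111

reg_0 = 0xB77BC
clock 1: out=0, reg = 0x5BBDE
clock 2: out=0, reg = 0xADDEF
clock 3: out=1, reg = 0x56EF7
clock 4: out=1, reg = 0xAB77B
clock 5: out=1, reg = 0x55BBD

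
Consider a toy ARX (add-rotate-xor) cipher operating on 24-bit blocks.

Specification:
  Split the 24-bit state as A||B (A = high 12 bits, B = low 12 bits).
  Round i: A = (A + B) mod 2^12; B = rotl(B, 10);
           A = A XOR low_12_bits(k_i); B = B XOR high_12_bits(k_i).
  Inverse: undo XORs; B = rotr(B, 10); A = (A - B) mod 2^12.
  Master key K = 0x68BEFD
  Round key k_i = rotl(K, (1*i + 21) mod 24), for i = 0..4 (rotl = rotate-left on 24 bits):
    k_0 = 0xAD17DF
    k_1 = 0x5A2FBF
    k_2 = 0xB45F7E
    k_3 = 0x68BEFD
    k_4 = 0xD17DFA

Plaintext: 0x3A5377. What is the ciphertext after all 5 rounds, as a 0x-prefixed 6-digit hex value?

0xD23D51

s_0 = plaintext = 0x3A5377
s_1 = Round(s_0, k_0) = 0x0C360C
s_2 = Round(s_1, k_1) = 0x970421
s_3 = Round(s_2, k_2) = 0x2EFE4D
s_4 = Round(s_3, k_3) = 0xFC1118
s_5 = Round(s_4, k_4) = 0xD23D51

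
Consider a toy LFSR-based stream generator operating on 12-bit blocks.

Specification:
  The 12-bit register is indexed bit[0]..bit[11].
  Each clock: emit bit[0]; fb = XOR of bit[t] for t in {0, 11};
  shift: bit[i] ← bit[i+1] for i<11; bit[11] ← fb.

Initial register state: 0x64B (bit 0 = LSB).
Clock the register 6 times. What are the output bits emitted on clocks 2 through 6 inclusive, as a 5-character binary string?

reg_0 = 0x64B
clock 1: out=1, reg = 0xB25
clock 2: out=1, reg = 0x592
clock 3: out=0, reg = 0x2C9
clock 4: out=1, reg = 0x964
clock 5: out=0, reg = 0xCB2
clock 6: out=0, reg = 0xE59

10100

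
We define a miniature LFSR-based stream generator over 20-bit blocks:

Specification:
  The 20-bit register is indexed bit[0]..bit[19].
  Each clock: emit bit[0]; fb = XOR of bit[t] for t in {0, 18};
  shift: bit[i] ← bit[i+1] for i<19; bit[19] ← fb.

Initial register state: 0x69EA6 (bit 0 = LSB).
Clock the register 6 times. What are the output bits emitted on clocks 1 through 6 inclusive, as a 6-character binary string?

011001

reg_0 = 0x69EA6
clock 1: out=0, reg = 0xB4F53
clock 2: out=1, reg = 0xDA7A9
clock 3: out=1, reg = 0x6D3D4
clock 4: out=0, reg = 0xB69EA
clock 5: out=0, reg = 0x5B4F5
clock 6: out=1, reg = 0x2DA7A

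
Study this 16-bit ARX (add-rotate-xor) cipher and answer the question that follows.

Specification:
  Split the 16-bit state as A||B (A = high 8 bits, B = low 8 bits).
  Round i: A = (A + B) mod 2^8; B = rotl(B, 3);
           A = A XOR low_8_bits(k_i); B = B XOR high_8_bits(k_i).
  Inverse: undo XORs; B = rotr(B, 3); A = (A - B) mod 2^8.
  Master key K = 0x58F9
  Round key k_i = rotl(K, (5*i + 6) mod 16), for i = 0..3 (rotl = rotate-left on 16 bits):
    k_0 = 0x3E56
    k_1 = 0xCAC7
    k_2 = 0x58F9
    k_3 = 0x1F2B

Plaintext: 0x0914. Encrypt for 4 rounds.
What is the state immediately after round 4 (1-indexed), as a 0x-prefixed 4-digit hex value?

s_0 = plaintext = 0x0914
s_1 = Round(s_0, k_0) = 0x4B9E
s_2 = Round(s_1, k_1) = 0x2E3E
s_3 = Round(s_2, k_2) = 0x95A9
s_4 = Round(s_3, k_3) = 0x1552

0x1552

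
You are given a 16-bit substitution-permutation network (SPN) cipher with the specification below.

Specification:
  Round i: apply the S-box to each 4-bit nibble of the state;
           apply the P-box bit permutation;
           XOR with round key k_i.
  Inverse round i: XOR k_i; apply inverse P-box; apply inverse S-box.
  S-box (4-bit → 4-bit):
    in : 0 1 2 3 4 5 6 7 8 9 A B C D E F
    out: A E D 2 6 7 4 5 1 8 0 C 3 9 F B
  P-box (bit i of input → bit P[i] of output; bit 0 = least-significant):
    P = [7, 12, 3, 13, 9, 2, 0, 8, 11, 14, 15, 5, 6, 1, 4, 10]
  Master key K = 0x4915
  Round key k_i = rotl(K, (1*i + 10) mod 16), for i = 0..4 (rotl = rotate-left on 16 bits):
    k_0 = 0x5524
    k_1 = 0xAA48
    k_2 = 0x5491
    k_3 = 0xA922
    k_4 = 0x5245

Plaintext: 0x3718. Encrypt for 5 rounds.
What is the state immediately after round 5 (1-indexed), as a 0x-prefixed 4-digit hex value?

0x28F1

s_0 = plaintext = 0x3718
s_1 = Round(s_0, k_0) = 0xDCA3
s_2 = Round(s_1, k_1) = 0xF608
s_3 = Round(s_2, k_2) = 0xD157
s_4 = Round(s_3, k_3) = 0x6FCF
s_5 = Round(s_4, k_4) = 0x28F1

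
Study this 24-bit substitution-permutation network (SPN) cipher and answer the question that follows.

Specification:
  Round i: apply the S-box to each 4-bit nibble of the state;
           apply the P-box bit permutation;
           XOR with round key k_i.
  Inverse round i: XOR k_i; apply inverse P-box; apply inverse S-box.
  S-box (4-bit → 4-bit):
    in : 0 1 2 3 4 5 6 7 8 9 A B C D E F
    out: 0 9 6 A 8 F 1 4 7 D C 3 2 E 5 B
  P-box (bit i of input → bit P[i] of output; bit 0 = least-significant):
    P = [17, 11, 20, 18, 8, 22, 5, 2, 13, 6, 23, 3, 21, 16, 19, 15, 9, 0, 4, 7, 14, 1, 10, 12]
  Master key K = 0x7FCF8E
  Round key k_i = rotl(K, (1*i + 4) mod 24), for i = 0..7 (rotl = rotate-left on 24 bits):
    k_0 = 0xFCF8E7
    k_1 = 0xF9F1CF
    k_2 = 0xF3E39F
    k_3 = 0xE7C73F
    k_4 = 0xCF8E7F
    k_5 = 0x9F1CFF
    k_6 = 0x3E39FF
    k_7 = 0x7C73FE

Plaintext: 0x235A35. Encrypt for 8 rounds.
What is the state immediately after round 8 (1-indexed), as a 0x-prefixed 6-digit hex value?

0xA46917

s_0 = plaintext = 0x235A35
s_1 = Round(s_0, k_0) = 0x037468
s_2 = Round(s_1, k_1) = 0xE3F846
s_3 = Round(s_2, k_2) = 0x50075A
s_4 = Round(s_3, k_3) = 0x339219
s_5 = Round(s_4, k_4) = 0x711FB8
s_6 = Round(s_5, k_5) = 0xEDB337
s_7 = Round(s_6, k_6) = 0x4F7D22
s_8 = Round(s_7, k_7) = 0xA46917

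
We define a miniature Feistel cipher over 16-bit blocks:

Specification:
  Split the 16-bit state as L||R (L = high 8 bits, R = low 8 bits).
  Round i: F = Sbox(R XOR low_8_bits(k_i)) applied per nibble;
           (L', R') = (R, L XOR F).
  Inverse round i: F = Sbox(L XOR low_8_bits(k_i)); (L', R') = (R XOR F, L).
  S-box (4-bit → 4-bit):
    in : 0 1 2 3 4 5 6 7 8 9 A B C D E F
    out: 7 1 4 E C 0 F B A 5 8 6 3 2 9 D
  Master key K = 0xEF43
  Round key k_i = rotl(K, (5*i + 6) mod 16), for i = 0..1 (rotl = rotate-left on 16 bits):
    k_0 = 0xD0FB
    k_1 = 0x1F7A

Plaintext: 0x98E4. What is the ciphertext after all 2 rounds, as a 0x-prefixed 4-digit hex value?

s_0 = plaintext = 0x98E4
s_1 = Round(s_0, k_0) = 0xE485
s_2 = Round(s_1, k_1) = 0x8539

0x8539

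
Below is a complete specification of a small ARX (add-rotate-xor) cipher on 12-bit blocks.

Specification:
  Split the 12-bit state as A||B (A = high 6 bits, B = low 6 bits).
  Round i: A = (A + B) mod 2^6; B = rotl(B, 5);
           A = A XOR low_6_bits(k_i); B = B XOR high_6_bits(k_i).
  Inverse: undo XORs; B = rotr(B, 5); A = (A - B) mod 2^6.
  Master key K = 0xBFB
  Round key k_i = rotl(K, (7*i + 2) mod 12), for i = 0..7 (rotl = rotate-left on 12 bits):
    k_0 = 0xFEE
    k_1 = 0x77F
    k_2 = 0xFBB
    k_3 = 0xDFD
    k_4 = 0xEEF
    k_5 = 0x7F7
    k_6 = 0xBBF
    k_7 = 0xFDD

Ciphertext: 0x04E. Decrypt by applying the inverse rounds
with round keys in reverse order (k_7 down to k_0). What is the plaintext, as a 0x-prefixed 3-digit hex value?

s_0 = ciphertext = 0x04E
s_1 = InvRound(s_0, k_7) = 0xE63
s_2 = InvRound(s_1, k_6) = 0xB1A
s_3 = InvRound(s_2, k_5) = 0x44A
s_4 = InvRound(s_3, k_4) = 0x6E3
s_5 = InvRound(s_4, k_3) = 0xFA8
s_6 = InvRound(s_5, k_2) = 0x66C
s_7 = InvRound(s_6, k_1) = 0x0E3
s_8 = InvRound(s_7, k_0) = 0xD78

0xD78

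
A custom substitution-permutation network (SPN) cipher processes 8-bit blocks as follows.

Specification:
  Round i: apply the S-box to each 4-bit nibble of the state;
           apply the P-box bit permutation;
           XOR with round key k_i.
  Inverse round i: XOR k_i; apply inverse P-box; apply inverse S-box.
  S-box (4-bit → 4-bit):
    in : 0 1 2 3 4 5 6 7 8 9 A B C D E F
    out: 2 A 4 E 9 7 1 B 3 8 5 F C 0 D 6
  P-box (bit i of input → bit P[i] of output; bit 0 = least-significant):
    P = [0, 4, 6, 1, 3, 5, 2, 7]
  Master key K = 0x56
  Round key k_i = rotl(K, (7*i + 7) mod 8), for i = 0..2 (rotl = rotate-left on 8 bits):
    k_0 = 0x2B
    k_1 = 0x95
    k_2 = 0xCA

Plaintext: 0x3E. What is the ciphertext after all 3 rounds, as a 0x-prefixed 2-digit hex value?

s_0 = plaintext = 0x3E
s_1 = Round(s_0, k_0) = 0xCC
s_2 = Round(s_1, k_1) = 0x53
s_3 = Round(s_2, k_2) = 0xB4

0xB4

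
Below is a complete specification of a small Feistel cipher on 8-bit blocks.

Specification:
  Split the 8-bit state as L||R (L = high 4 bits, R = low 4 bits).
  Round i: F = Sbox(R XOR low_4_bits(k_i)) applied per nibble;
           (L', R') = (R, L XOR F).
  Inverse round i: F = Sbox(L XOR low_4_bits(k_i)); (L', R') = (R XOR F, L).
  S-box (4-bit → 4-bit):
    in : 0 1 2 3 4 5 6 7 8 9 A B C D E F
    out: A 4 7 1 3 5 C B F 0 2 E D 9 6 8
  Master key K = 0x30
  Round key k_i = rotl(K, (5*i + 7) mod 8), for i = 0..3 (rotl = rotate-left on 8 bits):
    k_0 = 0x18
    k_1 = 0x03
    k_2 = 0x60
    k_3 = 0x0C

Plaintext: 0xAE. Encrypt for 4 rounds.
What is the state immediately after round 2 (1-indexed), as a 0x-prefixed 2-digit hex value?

s_0 = plaintext = 0xAE
s_1 = Round(s_0, k_0) = 0xE6
s_2 = Round(s_1, k_1) = 0x6B
s_3 = Round(s_2, k_2) = 0xB8
s_4 = Round(s_3, k_3) = 0x88

0x6B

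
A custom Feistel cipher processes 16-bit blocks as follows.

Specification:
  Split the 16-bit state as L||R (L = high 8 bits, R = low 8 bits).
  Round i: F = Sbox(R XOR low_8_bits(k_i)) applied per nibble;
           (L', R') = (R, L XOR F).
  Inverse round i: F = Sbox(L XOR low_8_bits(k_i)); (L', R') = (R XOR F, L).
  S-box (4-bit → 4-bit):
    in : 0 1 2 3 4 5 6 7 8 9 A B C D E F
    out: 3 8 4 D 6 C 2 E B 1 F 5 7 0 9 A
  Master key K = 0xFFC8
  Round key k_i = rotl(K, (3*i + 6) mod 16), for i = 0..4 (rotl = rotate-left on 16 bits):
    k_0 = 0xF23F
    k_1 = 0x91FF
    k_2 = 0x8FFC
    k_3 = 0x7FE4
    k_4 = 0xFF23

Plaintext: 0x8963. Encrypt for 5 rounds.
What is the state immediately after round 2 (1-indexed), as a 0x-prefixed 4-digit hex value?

s_0 = plaintext = 0x8963
s_1 = Round(s_0, k_0) = 0x634E
s_2 = Round(s_1, k_1) = 0x4E3B
s_3 = Round(s_2, k_2) = 0x3B30
s_4 = Round(s_3, k_3) = 0x303D
s_5 = Round(s_4, k_4) = 0x3DB9

0x4E3B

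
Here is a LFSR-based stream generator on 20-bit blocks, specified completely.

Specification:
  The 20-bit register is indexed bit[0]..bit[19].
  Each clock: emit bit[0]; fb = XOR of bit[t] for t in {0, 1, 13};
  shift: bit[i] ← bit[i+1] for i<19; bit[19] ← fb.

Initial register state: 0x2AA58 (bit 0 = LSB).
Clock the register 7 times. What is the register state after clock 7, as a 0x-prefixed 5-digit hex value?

reg_0 = 0x2AA58
clock 1: out=0, reg = 0x9552C
clock 2: out=0, reg = 0x4AA96
clock 3: out=0, reg = 0x2554B
clock 4: out=1, reg = 0x12AA5
clock 5: out=1, reg = 0x09552
clock 6: out=0, reg = 0x84AA9
clock 7: out=1, reg = 0xC2554

0xC2554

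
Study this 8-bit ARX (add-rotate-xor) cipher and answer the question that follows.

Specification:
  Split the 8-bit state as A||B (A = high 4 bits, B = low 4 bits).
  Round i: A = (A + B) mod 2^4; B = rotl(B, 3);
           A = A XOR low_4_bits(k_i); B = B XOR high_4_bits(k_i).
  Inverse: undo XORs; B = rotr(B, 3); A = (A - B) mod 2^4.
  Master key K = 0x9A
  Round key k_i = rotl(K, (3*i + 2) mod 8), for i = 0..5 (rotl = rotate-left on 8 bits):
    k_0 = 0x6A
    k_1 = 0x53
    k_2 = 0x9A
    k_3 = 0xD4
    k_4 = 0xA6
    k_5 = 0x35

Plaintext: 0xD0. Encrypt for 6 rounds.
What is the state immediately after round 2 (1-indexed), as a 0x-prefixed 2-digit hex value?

s_0 = plaintext = 0xD0
s_1 = Round(s_0, k_0) = 0x76
s_2 = Round(s_1, k_1) = 0xE6
s_3 = Round(s_2, k_2) = 0xEA
s_4 = Round(s_3, k_3) = 0xC8
s_5 = Round(s_4, k_4) = 0x2E
s_6 = Round(s_5, k_5) = 0x54

0xE6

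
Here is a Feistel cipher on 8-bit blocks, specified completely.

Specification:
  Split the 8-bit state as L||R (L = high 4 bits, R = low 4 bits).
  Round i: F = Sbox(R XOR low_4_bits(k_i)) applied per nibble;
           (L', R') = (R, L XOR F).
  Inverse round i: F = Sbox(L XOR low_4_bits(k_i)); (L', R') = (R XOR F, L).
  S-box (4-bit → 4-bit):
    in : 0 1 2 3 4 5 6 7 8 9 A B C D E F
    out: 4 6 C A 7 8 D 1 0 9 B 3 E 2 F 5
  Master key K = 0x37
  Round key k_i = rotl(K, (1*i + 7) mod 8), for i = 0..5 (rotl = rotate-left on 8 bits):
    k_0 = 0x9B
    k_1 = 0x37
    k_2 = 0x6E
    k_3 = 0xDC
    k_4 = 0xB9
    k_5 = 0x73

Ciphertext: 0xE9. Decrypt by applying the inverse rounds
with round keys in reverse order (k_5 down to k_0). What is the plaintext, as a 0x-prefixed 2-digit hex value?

0xDB

s_0 = ciphertext = 0xE9
s_1 = InvRound(s_0, k_5) = 0xBE
s_2 = InvRound(s_1, k_4) = 0x2B
s_3 = InvRound(s_2, k_3) = 0x42
s_4 = InvRound(s_3, k_2) = 0x94
s_5 = InvRound(s_4, k_1) = 0xB9
s_6 = InvRound(s_5, k_0) = 0xDB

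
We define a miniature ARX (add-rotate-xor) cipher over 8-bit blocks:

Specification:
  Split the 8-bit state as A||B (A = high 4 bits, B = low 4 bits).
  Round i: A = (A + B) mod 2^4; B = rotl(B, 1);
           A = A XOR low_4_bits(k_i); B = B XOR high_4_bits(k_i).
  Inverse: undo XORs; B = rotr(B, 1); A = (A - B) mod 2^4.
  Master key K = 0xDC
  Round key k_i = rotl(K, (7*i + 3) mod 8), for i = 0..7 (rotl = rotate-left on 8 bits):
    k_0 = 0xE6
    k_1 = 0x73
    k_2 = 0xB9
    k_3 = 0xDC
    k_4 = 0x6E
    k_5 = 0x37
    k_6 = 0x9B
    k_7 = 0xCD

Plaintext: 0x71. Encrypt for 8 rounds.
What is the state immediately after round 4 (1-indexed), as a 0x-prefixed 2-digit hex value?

0x81

s_0 = plaintext = 0x71
s_1 = Round(s_0, k_0) = 0xEC
s_2 = Round(s_1, k_1) = 0x9E
s_3 = Round(s_2, k_2) = 0xE6
s_4 = Round(s_3, k_3) = 0x81
s_5 = Round(s_4, k_4) = 0x74
s_6 = Round(s_5, k_5) = 0xCB
s_7 = Round(s_6, k_6) = 0xCE
s_8 = Round(s_7, k_7) = 0x71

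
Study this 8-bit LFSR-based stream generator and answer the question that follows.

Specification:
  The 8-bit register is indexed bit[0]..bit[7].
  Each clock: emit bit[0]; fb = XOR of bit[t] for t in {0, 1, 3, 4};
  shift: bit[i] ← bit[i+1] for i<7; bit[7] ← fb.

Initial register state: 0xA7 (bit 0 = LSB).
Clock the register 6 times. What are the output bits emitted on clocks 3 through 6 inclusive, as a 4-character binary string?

1001

reg_0 = 0xA7
clock 1: out=1, reg = 0x53
clock 2: out=1, reg = 0xA9
clock 3: out=1, reg = 0x54
clock 4: out=0, reg = 0xAA
clock 5: out=0, reg = 0x55
clock 6: out=1, reg = 0x2A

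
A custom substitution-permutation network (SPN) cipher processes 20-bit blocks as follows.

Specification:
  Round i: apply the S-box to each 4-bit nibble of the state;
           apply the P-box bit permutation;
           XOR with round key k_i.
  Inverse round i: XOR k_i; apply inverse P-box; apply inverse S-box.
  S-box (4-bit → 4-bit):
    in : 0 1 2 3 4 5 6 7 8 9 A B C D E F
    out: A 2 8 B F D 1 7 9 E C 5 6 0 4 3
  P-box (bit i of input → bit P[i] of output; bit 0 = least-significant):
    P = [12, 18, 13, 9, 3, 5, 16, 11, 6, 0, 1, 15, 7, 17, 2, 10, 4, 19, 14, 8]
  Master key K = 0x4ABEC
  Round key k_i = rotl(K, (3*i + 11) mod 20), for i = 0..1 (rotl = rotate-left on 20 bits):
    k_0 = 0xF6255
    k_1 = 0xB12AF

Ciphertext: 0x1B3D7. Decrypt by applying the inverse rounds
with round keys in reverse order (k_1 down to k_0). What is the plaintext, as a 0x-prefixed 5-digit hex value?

0xC6C34

s_0 = ciphertext = 0x1B3D7
s_1 = InvRound(s_0, k_1) = 0x318FE
s_2 = InvRound(s_1, k_0) = 0xC6C34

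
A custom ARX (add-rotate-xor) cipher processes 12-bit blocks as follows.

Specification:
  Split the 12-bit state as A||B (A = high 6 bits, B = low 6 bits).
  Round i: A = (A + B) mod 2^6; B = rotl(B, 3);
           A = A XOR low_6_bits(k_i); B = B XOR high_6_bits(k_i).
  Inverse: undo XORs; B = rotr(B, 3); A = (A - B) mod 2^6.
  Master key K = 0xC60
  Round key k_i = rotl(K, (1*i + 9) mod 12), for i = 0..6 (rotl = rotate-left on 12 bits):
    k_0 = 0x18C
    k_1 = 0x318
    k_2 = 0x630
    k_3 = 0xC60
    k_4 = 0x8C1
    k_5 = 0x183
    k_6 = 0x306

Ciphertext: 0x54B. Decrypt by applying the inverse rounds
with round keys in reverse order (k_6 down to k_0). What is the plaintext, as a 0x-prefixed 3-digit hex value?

s_0 = ciphertext = 0x54B
s_1 = InvRound(s_0, k_6) = 0x6F8
s_2 = InvRound(s_1, k_5) = 0x877
s_3 = InvRound(s_2, k_4) = 0xFA2
s_4 = InvRound(s_3, k_3) = 0x11A
s_5 = InvRound(s_4, k_2) = 0x910
s_6 = InvRound(s_5, k_1) = 0x663
s_7 = InvRound(s_6, k_0) = 0xA6C

0xA6C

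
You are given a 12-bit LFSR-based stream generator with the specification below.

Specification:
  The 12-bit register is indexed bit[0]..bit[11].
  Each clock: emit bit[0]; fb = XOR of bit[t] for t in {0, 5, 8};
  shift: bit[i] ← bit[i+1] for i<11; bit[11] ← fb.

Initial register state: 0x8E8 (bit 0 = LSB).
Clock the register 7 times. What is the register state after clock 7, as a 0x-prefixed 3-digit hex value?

reg_0 = 0x8E8
clock 1: out=0, reg = 0xC74
clock 2: out=0, reg = 0xE3A
clock 3: out=0, reg = 0xF1D
clock 4: out=1, reg = 0x78E
clock 5: out=0, reg = 0xBC7
clock 6: out=1, reg = 0x5E3
clock 7: out=1, reg = 0xAF1

0xAF1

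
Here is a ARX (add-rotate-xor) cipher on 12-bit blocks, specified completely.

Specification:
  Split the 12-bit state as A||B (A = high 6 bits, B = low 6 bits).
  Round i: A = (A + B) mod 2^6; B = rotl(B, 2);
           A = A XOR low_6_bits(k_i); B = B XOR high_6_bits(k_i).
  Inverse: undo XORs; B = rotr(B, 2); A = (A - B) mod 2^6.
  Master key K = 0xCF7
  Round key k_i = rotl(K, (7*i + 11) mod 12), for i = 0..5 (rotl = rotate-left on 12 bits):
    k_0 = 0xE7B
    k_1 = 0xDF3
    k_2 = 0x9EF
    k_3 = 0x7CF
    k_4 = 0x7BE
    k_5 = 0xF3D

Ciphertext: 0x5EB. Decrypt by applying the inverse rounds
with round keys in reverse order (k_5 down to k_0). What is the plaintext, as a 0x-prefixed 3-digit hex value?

0xEBF

s_0 = ciphertext = 0x5EB
s_1 = InvRound(s_0, k_5) = 0xD75
s_2 = InvRound(s_1, k_4) = 0x47A
s_3 = InvRound(s_2, k_3) = 0x159
s_4 = InvRound(s_3, k_2) = 0xEEF
s_5 = InvRound(s_4, k_1) = 0x086
s_6 = InvRound(s_5, k_0) = 0xEBF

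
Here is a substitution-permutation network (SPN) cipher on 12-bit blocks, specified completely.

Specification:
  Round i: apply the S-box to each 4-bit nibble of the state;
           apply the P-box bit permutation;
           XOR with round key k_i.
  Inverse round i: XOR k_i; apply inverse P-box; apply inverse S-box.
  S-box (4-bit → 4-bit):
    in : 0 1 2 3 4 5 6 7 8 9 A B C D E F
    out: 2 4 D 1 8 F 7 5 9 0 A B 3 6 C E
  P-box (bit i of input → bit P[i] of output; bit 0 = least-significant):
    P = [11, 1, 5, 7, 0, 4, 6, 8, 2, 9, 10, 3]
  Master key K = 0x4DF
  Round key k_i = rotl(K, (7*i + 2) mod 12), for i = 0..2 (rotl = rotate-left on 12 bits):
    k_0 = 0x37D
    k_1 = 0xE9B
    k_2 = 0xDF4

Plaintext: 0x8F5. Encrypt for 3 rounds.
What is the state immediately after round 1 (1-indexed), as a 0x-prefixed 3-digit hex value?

0xA83

s_0 = plaintext = 0x8F5
s_1 = Round(s_0, k_0) = 0xA83
s_2 = Round(s_1, k_1) = 0x592
s_3 = Round(s_2, k_2) = 0x358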